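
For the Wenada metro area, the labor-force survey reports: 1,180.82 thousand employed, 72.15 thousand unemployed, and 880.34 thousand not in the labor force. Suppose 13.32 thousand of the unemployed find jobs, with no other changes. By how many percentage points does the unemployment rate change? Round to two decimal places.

The unemployment rate changes by −1.06 percentage points.

Initially, labor force = 1,180.82 + 72.15 = 1,252.97 thousand, so u = 72.15/1,252.97 = 5.76%.
After the change, unemployed falls and employed rises by 13.32; labor force unchanged → E = 1,194.14, U = 58.83, labor force = 1,252.97 thousand.
New unemployment rate = 58.83 / 1,252.97 = 4.70%.
Change = 4.70% − 5.76% = −1.06 percentage points.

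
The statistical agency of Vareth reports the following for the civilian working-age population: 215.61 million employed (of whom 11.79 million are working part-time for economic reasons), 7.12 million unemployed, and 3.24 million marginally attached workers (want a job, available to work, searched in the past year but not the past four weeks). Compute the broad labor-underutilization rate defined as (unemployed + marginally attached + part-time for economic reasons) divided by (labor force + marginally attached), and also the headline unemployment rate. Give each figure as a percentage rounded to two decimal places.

Broad underutilization rate ≈ 9.80%; headline unemployment rate ≈ 3.20%.

Labor force = 215.61 + 7.12 = 222.73 million.
Numerator = 7.12 + 3.24 + 11.79 = 22.15 million.
Denominator = 222.73 + 3.24 = 225.97 million.
Broad rate = 22.15 / 225.97 = 9.80%.
Headline unemployment rate = 7.12 / 222.73 = 3.20%.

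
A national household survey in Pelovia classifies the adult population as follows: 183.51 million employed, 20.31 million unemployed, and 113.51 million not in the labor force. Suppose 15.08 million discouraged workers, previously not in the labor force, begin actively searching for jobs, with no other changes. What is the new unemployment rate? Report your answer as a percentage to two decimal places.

New unemployment rate ≈ 16.17%.

Initially, labor force = 183.51 + 20.31 = 203.82 million, so u = 20.31/203.82 = 9.96%.
After the change, unemployed and labor force both rise by 15.08 → E = 183.51, U = 35.39, labor force = 218.90 million.
New unemployment rate = 35.39 / 218.90 = 16.17%.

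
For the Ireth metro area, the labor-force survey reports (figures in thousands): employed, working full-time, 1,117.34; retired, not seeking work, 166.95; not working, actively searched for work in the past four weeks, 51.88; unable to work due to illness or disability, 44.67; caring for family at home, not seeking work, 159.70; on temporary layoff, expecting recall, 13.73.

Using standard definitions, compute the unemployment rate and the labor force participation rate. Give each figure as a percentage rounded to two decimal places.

Unemployment rate ≈ 5.55%; labor force participation rate ≈ 76.11%.

Employed = 1,117.34 thousand.
Unemployed = 51.88 + 13.73 = 65.61 thousand (jobless and actively searching, or on temporary layoff).
Labor force = 1,117.34 + 65.61 = 1,182.95 thousand.
Not in labor force = 166.95 + 44.67 + 159.70 = 371.32 thousand (those not working and not actively searching are outside the labor force).
Civilian working-age population = 1,182.95 + 371.32 = 1,554.27 thousand.
Unemployment rate = 65.61 / 1,182.95 = 5.55%.
Labor force participation rate = 1,182.95 / 1,554.27 = 76.11%.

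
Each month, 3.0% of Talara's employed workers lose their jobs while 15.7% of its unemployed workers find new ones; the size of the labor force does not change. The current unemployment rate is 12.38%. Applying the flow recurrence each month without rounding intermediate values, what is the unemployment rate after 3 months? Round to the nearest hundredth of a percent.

With a fixed labor force, u_{t+1} = u_t + s·(1−u_t) − f·u_t = u_t·(1−s−f) + s.
Here 1−s−f = 0.813 and s = 0.030.
u_1 = 0.123800 × 0.813 + 0.030 = 0.130649.
u_2 = 0.130649 × 0.813 + 0.030 = 0.136218.
u_3 = 0.136218 × 0.813 + 0.030 = 0.140745.

Unemployment rate after three months ≈ 14.07%.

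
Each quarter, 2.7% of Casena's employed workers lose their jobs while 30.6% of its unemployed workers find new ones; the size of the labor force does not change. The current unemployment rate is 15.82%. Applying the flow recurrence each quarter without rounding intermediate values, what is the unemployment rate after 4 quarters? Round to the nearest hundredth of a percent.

With a fixed labor force, u_{t+1} = u_t + s·(1−u_t) − f·u_t = u_t·(1−s−f) + s.
Here 1−s−f = 0.667 and s = 0.027.
u_1 = 0.158200 × 0.667 + 0.027 = 0.132519.
u_2 = 0.132519 × 0.667 + 0.027 = 0.115390.
u_3 = 0.115390 × 0.667 + 0.027 = 0.103965.
u_4 = 0.103965 × 0.667 + 0.027 = 0.096345.

Unemployment rate after four quarters ≈ 9.63%.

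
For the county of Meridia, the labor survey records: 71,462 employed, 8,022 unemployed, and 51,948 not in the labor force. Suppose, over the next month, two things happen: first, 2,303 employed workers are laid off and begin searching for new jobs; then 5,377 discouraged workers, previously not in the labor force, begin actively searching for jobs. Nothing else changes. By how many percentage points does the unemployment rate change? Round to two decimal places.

Initially, labor force = 71,462 + 8,022 = 79,484, so u = 8,022/79,484 = 10.09%.
After the first change, employed falls and unemployed rises by 2,303; labor force unchanged → E = 69,159, U = 10,325, labor force = 79,484.
After the second change, unemployed and labor force both rise by 5,377 → E = 69,159, U = 15,702, labor force = 84,861.
New unemployment rate = 15,702 / 84,861 = 18.50%.
Change = 18.50% − 10.09% = +8.41 percentage points.

The unemployment rate changes by +8.41 percentage points.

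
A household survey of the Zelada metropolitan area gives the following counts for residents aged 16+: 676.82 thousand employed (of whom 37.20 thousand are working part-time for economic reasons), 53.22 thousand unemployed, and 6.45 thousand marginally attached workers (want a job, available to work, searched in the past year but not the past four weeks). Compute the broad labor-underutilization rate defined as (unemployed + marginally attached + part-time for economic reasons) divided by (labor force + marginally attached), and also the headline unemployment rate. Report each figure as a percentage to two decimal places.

Labor force = 676.82 + 53.22 = 730.04 thousand.
Numerator = 53.22 + 6.45 + 37.20 = 96.87 thousand.
Denominator = 730.04 + 6.45 = 736.49 thousand.
Broad rate = 96.87 / 736.49 = 13.15%.
Headline unemployment rate = 53.22 / 730.04 = 7.29%.

Broad underutilization rate ≈ 13.15%; headline unemployment rate ≈ 7.29%.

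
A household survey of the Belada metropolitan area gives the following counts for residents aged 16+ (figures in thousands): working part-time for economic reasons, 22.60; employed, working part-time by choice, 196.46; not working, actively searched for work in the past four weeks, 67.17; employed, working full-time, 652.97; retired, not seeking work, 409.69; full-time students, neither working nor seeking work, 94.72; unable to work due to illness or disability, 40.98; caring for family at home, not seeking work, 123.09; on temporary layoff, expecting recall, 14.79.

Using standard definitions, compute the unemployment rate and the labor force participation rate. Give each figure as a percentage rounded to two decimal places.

Unemployment rate ≈ 8.59%; labor force participation rate ≈ 58.80%.

Employed = 22.60 + 196.46 + 652.97 = 872.03 thousand (anyone who worked, including part-time for economic reasons, counts as employed).
Unemployed = 67.17 + 14.79 = 81.96 thousand (jobless and actively searching, or on temporary layoff).
Labor force = 872.03 + 81.96 = 953.99 thousand.
Not in labor force = 409.69 + 94.72 + 40.98 + 123.09 = 668.48 thousand (those not working and not actively searching are outside the labor force).
Civilian working-age population = 953.99 + 668.48 = 1,622.47 thousand.
Unemployment rate = 81.96 / 953.99 = 8.59%.
Labor force participation rate = 953.99 / 1,622.47 = 58.80%.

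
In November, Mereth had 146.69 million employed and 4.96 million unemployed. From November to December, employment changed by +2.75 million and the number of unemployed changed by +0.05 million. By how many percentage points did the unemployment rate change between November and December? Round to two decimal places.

The unemployment rate changed by −0.03 percentage points.

November: labor force = 146.69 + 4.96 = 151.65; u = 4.96/151.65 = 3.27%.
December: labor force = 149.44 + 5.01 = 154.45; u = 5.01/154.45 = 3.24%.
Change = 3.24% − 3.27% = −0.03 pp.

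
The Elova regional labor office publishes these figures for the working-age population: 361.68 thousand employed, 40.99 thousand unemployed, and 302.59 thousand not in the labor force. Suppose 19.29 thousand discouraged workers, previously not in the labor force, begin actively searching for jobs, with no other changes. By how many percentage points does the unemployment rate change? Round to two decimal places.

Initially, labor force = 361.68 + 40.99 = 402.67 thousand, so u = 40.99/402.67 = 10.18%.
After the change, unemployed and labor force both rise by 19.29 → E = 361.68, U = 60.28, labor force = 421.96 thousand.
New unemployment rate = 60.28 / 421.96 = 14.29%.
Change = 14.29% − 10.18% = +4.11 percentage points.

The unemployment rate changes by +4.11 percentage points.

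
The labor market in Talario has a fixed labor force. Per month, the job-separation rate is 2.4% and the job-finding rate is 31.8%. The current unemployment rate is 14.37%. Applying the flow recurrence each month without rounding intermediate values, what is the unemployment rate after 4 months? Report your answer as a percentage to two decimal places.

With a fixed labor force, u_{t+1} = u_t + s·(1−u_t) − f·u_t = u_t·(1−s−f) + s.
Here 1−s−f = 0.658 and s = 0.024.
u_1 = 0.143700 × 0.658 + 0.024 = 0.118555.
u_2 = 0.118555 × 0.658 + 0.024 = 0.102009.
u_3 = 0.102009 × 0.658 + 0.024 = 0.091122.
u_4 = 0.091122 × 0.658 + 0.024 = 0.083958.

Unemployment rate after four months ≈ 8.40%.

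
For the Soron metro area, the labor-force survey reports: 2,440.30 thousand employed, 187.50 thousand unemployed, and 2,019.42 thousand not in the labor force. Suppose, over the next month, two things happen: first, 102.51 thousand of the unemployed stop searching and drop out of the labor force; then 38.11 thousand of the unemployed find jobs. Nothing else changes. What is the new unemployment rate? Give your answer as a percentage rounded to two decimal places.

Initially, labor force = 2,440.30 + 187.50 = 2,627.80 thousand, so u = 187.50/2,627.80 = 7.14%.
After the first change, unemployed and labor force both fall by 102.51 → E = 2,440.30, U = 84.99, labor force = 2,525.29 thousand.
After the second change, unemployed falls and employed rises by 38.11; labor force unchanged → E = 2,478.41, U = 46.88, labor force = 2,525.29 thousand.
New unemployment rate = 46.88 / 2,525.29 = 1.86%.

New unemployment rate ≈ 1.86%.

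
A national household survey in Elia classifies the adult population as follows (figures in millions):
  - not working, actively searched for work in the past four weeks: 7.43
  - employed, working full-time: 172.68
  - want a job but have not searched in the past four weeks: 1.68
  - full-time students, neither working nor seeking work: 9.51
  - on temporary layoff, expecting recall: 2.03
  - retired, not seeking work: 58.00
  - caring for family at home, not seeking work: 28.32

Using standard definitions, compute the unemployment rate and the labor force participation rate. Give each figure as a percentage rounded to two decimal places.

Employed = 172.68 million.
Unemployed = 7.43 + 2.03 = 9.46 million (jobless and actively searching, or on temporary layoff).
Labor force = 172.68 + 9.46 = 182.14 million.
Not in labor force = 1.68 + 9.51 + 58.00 + 28.32 = 97.51 million (those not working and not actively searching are outside the labor force — including those who want a job but have given up searching).
Civilian working-age population = 182.14 + 97.51 = 279.65 million.
Unemployment rate = 9.46 / 182.14 = 5.19%.
Labor force participation rate = 182.14 / 279.65 = 65.13%.

Unemployment rate ≈ 5.19%; labor force participation rate ≈ 65.13%.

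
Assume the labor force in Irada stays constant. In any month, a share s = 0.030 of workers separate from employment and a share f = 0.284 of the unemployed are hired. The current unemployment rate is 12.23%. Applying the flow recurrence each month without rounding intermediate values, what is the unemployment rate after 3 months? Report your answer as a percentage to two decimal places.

With a fixed labor force, u_{t+1} = u_t + s·(1−u_t) − f·u_t = u_t·(1−s−f) + s.
Here 1−s−f = 0.686 and s = 0.030.
u_1 = 0.122300 × 0.686 + 0.030 = 0.113898.
u_2 = 0.113898 × 0.686 + 0.030 = 0.108134.
u_3 = 0.108134 × 0.686 + 0.030 = 0.104180.

Unemployment rate after three months ≈ 10.42%.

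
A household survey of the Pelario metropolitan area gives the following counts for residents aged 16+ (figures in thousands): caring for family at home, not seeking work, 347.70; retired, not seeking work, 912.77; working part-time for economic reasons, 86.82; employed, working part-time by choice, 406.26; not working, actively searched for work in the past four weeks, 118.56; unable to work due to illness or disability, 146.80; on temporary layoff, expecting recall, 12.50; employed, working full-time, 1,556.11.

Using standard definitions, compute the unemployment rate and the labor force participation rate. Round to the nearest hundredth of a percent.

Unemployment rate ≈ 6.01%; labor force participation rate ≈ 60.77%.

Employed = 86.82 + 406.26 + 1,556.11 = 2,049.19 thousand (anyone who worked, including part-time for economic reasons, counts as employed).
Unemployed = 118.56 + 12.50 = 131.06 thousand (jobless and actively searching, or on temporary layoff).
Labor force = 2,049.19 + 131.06 = 2,180.25 thousand.
Not in labor force = 347.70 + 912.77 + 146.80 = 1,407.27 thousand (those not working and not actively searching are outside the labor force).
Civilian working-age population = 2,180.25 + 1,407.27 = 3,587.52 thousand.
Unemployment rate = 131.06 / 2,180.25 = 6.01%.
Labor force participation rate = 2,180.25 / 3,587.52 = 60.77%.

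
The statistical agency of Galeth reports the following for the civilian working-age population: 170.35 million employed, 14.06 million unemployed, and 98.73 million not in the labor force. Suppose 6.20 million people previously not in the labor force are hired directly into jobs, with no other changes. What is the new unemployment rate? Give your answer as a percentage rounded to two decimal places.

Initially, labor force = 170.35 + 14.06 = 184.41 million, so u = 14.06/184.41 = 7.62%.
After the change, employed and labor force both rise by 6.20; unemployed unchanged → E = 176.55, U = 14.06, labor force = 190.61 million.
New unemployment rate = 14.06 / 190.61 = 7.38%.

New unemployment rate ≈ 7.38%.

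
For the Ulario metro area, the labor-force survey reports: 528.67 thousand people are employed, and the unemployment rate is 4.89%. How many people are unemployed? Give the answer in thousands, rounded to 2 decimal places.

About 27.18 thousand are unemployed.

Let U be the number unemployed. The labor force is E + U, and U/(E+U) = 0.0489.
So U = 0.0489 × 528.67 / (1 − 0.0489) = 25.8520 / 0.9511 ≈ 27.18 thousand.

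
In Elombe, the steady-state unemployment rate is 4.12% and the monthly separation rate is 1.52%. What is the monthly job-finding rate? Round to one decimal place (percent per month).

Job-finding rate ≈ 35.4% per month.

From u* = s/(s+f): f = s·(1−u)/u.
f = 1.52 × (1 − 0.0412) / 0.0412 = 1.4574 / 0.0412 ≈ 35.4% per month.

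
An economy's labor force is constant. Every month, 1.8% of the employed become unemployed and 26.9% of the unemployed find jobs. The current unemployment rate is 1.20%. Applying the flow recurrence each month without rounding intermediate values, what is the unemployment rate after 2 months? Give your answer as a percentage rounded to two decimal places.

Unemployment rate after two months ≈ 3.69%.

With a fixed labor force, u_{t+1} = u_t + s·(1−u_t) − f·u_t = u_t·(1−s−f) + s.
Here 1−s−f = 0.713 and s = 0.018.
u_1 = 0.012000 × 0.713 + 0.018 = 0.026556.
u_2 = 0.026556 × 0.713 + 0.018 = 0.036934.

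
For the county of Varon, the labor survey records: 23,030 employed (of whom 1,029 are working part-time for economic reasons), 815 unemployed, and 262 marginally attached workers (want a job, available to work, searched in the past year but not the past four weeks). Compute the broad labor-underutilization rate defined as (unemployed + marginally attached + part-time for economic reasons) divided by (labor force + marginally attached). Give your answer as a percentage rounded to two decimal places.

Broad underutilization rate ≈ 8.74%.

Labor force = 23,030 + 815 = 23,845.
Numerator = 815 + 262 + 1,029 = 2,106.
Denominator = 23,845 + 262 = 24,107.
Broad rate = 2,106 / 24,107 = 8.74%.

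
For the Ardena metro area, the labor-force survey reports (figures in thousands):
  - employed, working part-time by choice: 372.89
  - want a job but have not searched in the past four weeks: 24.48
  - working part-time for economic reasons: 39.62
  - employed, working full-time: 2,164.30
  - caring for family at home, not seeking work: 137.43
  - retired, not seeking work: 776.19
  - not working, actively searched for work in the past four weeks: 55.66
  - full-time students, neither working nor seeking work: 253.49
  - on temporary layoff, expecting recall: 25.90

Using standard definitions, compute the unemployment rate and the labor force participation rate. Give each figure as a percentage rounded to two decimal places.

Unemployment rate ≈ 3.07%; labor force participation rate ≈ 69.05%.

Employed = 372.89 + 39.62 + 2,164.30 = 2,576.81 thousand (anyone who worked, including part-time for economic reasons, counts as employed).
Unemployed = 55.66 + 25.90 = 81.56 thousand (jobless and actively searching, or on temporary layoff).
Labor force = 2,576.81 + 81.56 = 2,658.37 thousand.
Not in labor force = 24.48 + 137.43 + 776.19 + 253.49 = 1,191.59 thousand (those not working and not actively searching are outside the labor force — including those who want a job but have given up searching).
Civilian working-age population = 2,658.37 + 1,191.59 = 3,849.96 thousand.
Unemployment rate = 81.56 / 2,658.37 = 3.07%.
Labor force participation rate = 2,658.37 / 3,849.96 = 69.05%.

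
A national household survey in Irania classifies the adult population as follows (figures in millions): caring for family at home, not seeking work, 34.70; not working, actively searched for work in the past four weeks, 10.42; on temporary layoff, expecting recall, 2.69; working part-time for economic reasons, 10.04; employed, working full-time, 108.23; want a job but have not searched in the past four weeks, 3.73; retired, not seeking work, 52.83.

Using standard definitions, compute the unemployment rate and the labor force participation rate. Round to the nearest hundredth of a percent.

Unemployment rate ≈ 9.98%; labor force participation rate ≈ 59.01%.

Employed = 10.04 + 108.23 = 118.27 million (anyone who worked, including part-time for economic reasons, counts as employed).
Unemployed = 10.42 + 2.69 = 13.11 million (jobless and actively searching, or on temporary layoff).
Labor force = 118.27 + 13.11 = 131.38 million.
Not in labor force = 34.70 + 3.73 + 52.83 = 91.26 million (those not working and not actively searching are outside the labor force — including those who want a job but have given up searching).
Civilian working-age population = 131.38 + 91.26 = 222.64 million.
Unemployment rate = 13.11 / 131.38 = 9.98%.
Labor force participation rate = 131.38 / 222.64 = 59.01%.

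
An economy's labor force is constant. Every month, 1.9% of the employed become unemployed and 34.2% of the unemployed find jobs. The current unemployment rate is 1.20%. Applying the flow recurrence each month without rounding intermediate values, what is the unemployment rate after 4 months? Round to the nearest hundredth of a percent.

Unemployment rate after four months ≈ 4.59%.

With a fixed labor force, u_{t+1} = u_t + s·(1−u_t) − f·u_t = u_t·(1−s−f) + s.
Here 1−s−f = 0.639 and s = 0.019.
u_1 = 0.012000 × 0.639 + 0.019 = 0.026668.
u_2 = 0.026668 × 0.639 + 0.019 = 0.036041.
u_3 = 0.036041 × 0.639 + 0.019 = 0.042030.
u_4 = 0.042030 × 0.639 + 0.019 = 0.045857.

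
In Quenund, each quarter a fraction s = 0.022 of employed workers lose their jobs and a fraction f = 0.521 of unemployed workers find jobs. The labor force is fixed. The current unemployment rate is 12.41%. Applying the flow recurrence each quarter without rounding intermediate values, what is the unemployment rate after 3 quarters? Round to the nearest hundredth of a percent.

With a fixed labor force, u_{t+1} = u_t + s·(1−u_t) − f·u_t = u_t·(1−s−f) + s.
Here 1−s−f = 0.457 and s = 0.022.
u_1 = 0.124100 × 0.457 + 0.022 = 0.078714.
u_2 = 0.078714 × 0.457 + 0.022 = 0.057972.
u_3 = 0.057972 × 0.457 + 0.022 = 0.048493.

Unemployment rate after three quarters ≈ 4.85%.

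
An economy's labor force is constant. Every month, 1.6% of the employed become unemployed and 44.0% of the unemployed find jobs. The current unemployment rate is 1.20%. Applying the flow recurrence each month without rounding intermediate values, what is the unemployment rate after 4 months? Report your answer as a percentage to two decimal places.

With a fixed labor force, u_{t+1} = u_t + s·(1−u_t) − f·u_t = u_t·(1−s−f) + s.
Here 1−s−f = 0.544 and s = 0.016.
u_1 = 0.012000 × 0.544 + 0.016 = 0.022528.
u_2 = 0.022528 × 0.544 + 0.016 = 0.028255.
u_3 = 0.028255 × 0.544 + 0.016 = 0.031371.
u_4 = 0.031371 × 0.544 + 0.016 = 0.033066.

Unemployment rate after four months ≈ 3.31%.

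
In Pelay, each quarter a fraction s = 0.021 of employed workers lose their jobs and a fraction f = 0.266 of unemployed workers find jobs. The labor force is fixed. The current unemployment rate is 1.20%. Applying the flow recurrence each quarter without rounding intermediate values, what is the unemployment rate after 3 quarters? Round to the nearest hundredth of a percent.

With a fixed labor force, u_{t+1} = u_t + s·(1−u_t) − f·u_t = u_t·(1−s−f) + s.
Here 1−s−f = 0.713 and s = 0.021.
u_1 = 0.012000 × 0.713 + 0.021 = 0.029556.
u_2 = 0.029556 × 0.713 + 0.021 = 0.042073.
u_3 = 0.042073 × 0.713 + 0.021 = 0.050998.

Unemployment rate after three quarters ≈ 5.10%.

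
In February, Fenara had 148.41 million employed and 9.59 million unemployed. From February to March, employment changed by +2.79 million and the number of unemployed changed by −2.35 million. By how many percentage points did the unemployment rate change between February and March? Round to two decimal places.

The unemployment rate changed by −1.50 percentage points.

February: labor force = 148.41 + 9.59 = 158.00; u = 9.59/158.00 = 6.07%.
March: labor force = 151.20 + 7.24 = 158.44; u = 7.24/158.44 = 4.57%.
Change = 4.57% − 6.07% = −1.50 pp.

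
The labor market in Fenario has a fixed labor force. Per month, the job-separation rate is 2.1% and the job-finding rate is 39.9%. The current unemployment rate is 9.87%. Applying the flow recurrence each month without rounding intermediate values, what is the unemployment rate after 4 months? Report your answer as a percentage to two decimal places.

With a fixed labor force, u_{t+1} = u_t + s·(1−u_t) − f·u_t = u_t·(1−s−f) + s.
Here 1−s−f = 0.580 and s = 0.021.
u_1 = 0.098700 × 0.580 + 0.021 = 0.078246.
u_2 = 0.078246 × 0.580 + 0.021 = 0.066383.
u_3 = 0.066383 × 0.580 + 0.021 = 0.059502.
u_4 = 0.059502 × 0.580 + 0.021 = 0.055511.

Unemployment rate after four months ≈ 5.55%.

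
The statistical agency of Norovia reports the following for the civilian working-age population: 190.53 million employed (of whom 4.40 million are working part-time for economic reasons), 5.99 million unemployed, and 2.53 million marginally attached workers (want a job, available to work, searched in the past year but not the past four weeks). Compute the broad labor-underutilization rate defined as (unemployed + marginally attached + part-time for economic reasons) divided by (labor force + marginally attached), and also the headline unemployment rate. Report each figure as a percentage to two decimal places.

Labor force = 190.53 + 5.99 = 196.52 million.
Numerator = 5.99 + 2.53 + 4.40 = 12.92 million.
Denominator = 196.52 + 2.53 = 199.05 million.
Broad rate = 12.92 / 199.05 = 6.49%.
Headline unemployment rate = 5.99 / 196.52 = 3.05%.

Broad underutilization rate ≈ 6.49%; headline unemployment rate ≈ 3.05%.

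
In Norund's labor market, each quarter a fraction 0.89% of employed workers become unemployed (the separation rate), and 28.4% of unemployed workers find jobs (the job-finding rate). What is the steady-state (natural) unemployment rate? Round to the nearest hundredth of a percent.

At steady state the flows balance: s·E = f·U, so U/(E+U) = s/(s+f).
u* = 0.89 / (0.89 + 28.4) = 0.89 / 29.29 = 3.04%.

Steady-state unemployment rate ≈ 3.04%.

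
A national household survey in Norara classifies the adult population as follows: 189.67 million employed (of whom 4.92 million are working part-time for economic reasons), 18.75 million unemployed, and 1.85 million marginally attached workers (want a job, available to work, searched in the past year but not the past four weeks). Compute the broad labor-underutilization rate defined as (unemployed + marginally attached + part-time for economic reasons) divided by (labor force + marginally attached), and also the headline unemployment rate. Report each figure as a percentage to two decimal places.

Labor force = 189.67 + 18.75 = 208.42 million.
Numerator = 18.75 + 1.85 + 4.92 = 25.52 million.
Denominator = 208.42 + 1.85 = 210.27 million.
Broad rate = 25.52 / 210.27 = 12.14%.
Headline unemployment rate = 18.75 / 208.42 = 9.00%.

Broad underutilization rate ≈ 12.14%; headline unemployment rate ≈ 9.00%.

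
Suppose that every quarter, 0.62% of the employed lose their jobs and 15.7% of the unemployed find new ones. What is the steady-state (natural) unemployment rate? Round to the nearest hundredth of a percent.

Steady-state unemployment rate ≈ 3.80%.

At steady state the flows balance: s·E = f·U, so U/(E+U) = s/(s+f).
u* = 0.62 / (0.62 + 15.7) = 0.62 / 16.32 = 3.80%.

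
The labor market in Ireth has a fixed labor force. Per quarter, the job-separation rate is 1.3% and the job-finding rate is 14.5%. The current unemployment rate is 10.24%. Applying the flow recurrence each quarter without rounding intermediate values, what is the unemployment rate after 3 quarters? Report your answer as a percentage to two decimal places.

Unemployment rate after three quarters ≈ 9.43%.

With a fixed labor force, u_{t+1} = u_t + s·(1−u_t) − f·u_t = u_t·(1−s−f) + s.
Here 1−s−f = 0.842 and s = 0.013.
u_1 = 0.102400 × 0.842 + 0.013 = 0.099221.
u_2 = 0.099221 × 0.842 + 0.013 = 0.096544.
u_3 = 0.096544 × 0.842 + 0.013 = 0.094290.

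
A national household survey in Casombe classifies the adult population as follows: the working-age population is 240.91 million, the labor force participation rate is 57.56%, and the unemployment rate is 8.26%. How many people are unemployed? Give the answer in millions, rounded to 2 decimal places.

Labor force = 0.5756 × 240.91 = 138.67 million.
Unemployed = 0.0826 × 138.67 ≈ 11.45 million.

About 11.45 million are unemployed.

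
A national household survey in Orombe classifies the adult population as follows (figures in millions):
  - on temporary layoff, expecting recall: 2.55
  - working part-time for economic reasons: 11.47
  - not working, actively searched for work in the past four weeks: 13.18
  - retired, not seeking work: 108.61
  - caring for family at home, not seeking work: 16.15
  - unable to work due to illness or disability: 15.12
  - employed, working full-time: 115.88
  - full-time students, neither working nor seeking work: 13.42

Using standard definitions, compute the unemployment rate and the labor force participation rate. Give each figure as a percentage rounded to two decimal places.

Employed = 11.47 + 115.88 = 127.35 million (anyone who worked, including part-time for economic reasons, counts as employed).
Unemployed = 2.55 + 13.18 = 15.73 million (jobless and actively searching, or on temporary layoff).
Labor force = 127.35 + 15.73 = 143.08 million.
Not in labor force = 108.61 + 16.15 + 15.12 + 13.42 = 153.30 million (those not working and not actively searching are outside the labor force).
Civilian working-age population = 143.08 + 153.30 = 296.38 million.
Unemployment rate = 15.73 / 143.08 = 10.99%.
Labor force participation rate = 143.08 / 296.38 = 48.28%.

Unemployment rate ≈ 10.99%; labor force participation rate ≈ 48.28%.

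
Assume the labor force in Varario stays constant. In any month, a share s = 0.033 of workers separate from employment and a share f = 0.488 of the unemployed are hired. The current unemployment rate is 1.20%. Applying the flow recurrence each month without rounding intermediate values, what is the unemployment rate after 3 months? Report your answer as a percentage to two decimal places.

Unemployment rate after three months ≈ 5.77%.

With a fixed labor force, u_{t+1} = u_t + s·(1−u_t) − f·u_t = u_t·(1−s−f) + s.
Here 1−s−f = 0.479 and s = 0.033.
u_1 = 0.012000 × 0.479 + 0.033 = 0.038748.
u_2 = 0.038748 × 0.479 + 0.033 = 0.051560.
u_3 = 0.051560 × 0.479 + 0.033 = 0.057697.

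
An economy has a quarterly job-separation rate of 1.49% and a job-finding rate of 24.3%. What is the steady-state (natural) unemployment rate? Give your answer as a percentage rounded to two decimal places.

Steady-state unemployment rate ≈ 5.78%.

At steady state the flows balance: s·E = f·U, so U/(E+U) = s/(s+f).
u* = 1.49 / (1.49 + 24.3) = 1.49 / 25.79 = 5.78%.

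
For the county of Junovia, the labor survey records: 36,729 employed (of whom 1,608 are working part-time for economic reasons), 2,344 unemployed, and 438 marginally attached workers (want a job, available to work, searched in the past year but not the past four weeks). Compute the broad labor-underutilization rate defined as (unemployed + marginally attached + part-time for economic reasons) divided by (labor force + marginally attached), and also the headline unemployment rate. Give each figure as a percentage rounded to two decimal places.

Broad underutilization rate ≈ 11.11%; headline unemployment rate ≈ 6.00%.

Labor force = 36,729 + 2,344 = 39,073.
Numerator = 2,344 + 438 + 1,608 = 4,390.
Denominator = 39,073 + 438 = 39,511.
Broad rate = 4,390 / 39,511 = 11.11%.
Headline unemployment rate = 2,344 / 39,073 = 6.00%.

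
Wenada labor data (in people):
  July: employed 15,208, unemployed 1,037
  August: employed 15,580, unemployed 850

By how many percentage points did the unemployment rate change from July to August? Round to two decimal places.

The unemployment rate changed by −1.21 percentage points.

July: labor force = 15,208 + 1,037 = 16,245; u = 1,037/16,245 = 6.38%.
August: labor force = 15,580 + 850 = 16,430; u = 850/16,430 = 5.17%.
Change = 5.17% − 6.38% = −1.21 pp.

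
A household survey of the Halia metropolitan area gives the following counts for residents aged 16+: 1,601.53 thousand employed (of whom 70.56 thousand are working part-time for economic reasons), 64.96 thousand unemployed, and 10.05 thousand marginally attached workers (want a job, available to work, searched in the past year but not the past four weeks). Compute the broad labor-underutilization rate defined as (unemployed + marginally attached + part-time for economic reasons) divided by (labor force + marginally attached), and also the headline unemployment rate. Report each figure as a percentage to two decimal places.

Labor force = 1,601.53 + 64.96 = 1,666.49 thousand.
Numerator = 64.96 + 10.05 + 70.56 = 145.57 thousand.
Denominator = 1,666.49 + 10.05 = 1,676.54 thousand.
Broad rate = 145.57 / 1,676.54 = 8.68%.
Headline unemployment rate = 64.96 / 1,666.49 = 3.90%.

Broad underutilization rate ≈ 8.68%; headline unemployment rate ≈ 3.90%.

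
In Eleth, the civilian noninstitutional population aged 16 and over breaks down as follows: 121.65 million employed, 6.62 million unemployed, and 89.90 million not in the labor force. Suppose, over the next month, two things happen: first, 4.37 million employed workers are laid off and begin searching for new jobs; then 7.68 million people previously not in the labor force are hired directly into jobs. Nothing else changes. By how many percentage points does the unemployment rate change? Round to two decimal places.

Initially, labor force = 121.65 + 6.62 = 128.27 million, so u = 6.62/128.27 = 5.16%.
After the first change, employed falls and unemployed rises by 4.37; labor force unchanged → E = 117.28, U = 10.99, labor force = 128.27 million.
After the second change, employed and labor force both rise by 7.68; unemployed unchanged → E = 124.96, U = 10.99, labor force = 135.95 million.
New unemployment rate = 10.99 / 135.95 = 8.08%.
Change = 8.08% − 5.16% = +2.92 percentage points.

The unemployment rate changes by +2.92 percentage points.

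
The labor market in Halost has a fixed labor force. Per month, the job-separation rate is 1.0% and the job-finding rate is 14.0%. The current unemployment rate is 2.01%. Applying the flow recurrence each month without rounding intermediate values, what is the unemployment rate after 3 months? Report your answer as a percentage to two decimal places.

Unemployment rate after three months ≈ 3.81%.

With a fixed labor force, u_{t+1} = u_t + s·(1−u_t) − f·u_t = u_t·(1−s−f) + s.
Here 1−s−f = 0.850 and s = 0.010.
u_1 = 0.020100 × 0.850 + 0.010 = 0.027085.
u_2 = 0.027085 × 0.850 + 0.010 = 0.033022.
u_3 = 0.033022 × 0.850 + 0.010 = 0.038069.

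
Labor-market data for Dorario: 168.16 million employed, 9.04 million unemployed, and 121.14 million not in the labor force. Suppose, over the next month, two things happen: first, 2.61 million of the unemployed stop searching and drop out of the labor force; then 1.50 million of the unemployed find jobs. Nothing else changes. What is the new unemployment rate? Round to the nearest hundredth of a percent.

Initially, labor force = 168.16 + 9.04 = 177.20 million, so u = 9.04/177.20 = 5.10%.
After the first change, unemployed and labor force both fall by 2.61 → E = 168.16, U = 6.43, labor force = 174.59 million.
After the second change, unemployed falls and employed rises by 1.50; labor force unchanged → E = 169.66, U = 4.93, labor force = 174.59 million.
New unemployment rate = 4.93 / 174.59 = 2.82%.

New unemployment rate ≈ 2.82%.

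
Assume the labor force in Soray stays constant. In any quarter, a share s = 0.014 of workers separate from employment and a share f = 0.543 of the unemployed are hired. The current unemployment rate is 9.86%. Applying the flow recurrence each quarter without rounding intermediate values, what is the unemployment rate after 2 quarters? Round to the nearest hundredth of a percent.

Unemployment rate after two quarters ≈ 3.96%.

With a fixed labor force, u_{t+1} = u_t + s·(1−u_t) − f·u_t = u_t·(1−s−f) + s.
Here 1−s−f = 0.443 and s = 0.014.
u_1 = 0.098600 × 0.443 + 0.014 = 0.057680.
u_2 = 0.057680 × 0.443 + 0.014 = 0.039552.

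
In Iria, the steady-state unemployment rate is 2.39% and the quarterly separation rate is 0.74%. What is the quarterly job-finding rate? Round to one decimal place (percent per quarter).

From u* = s/(s+f): f = s·(1−u)/u.
f = 0.74 × (1 − 0.0239) / 0.0239 = 0.7223 / 0.0239 ≈ 30.2% per quarter.

Job-finding rate ≈ 30.2% per quarter.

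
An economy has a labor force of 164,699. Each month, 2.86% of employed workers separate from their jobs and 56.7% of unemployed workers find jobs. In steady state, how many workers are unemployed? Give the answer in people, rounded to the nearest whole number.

Steady-state unemployment rate u* = s/(s+f) = 2.86/(2.86+56.7) = 0.048019.
Unemployed = u* × labor force = 0.048019 × 164,699 ≈ 7,909.

About 7,909 are unemployed in steady state.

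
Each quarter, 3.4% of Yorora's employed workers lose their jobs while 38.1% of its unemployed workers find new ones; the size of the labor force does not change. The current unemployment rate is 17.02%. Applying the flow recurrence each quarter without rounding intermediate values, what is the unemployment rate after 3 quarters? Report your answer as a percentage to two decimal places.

Unemployment rate after three quarters ≈ 9.96%.

With a fixed labor force, u_{t+1} = u_t + s·(1−u_t) − f·u_t = u_t·(1−s−f) + s.
Here 1−s−f = 0.585 and s = 0.034.
u_1 = 0.170200 × 0.585 + 0.034 = 0.133567.
u_2 = 0.133567 × 0.585 + 0.034 = 0.112137.
u_3 = 0.112137 × 0.585 + 0.034 = 0.099600.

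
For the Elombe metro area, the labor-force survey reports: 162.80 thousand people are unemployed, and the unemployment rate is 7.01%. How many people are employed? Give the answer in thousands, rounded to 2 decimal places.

Labor force = U / u = 162.80 / 0.0701 ≈ 2,322.40 thousand.
Employed = labor force − unemployed = 2,322.40 − 162.80 = 2,159.60 thousand.

About 2,159.60 thousand are employed.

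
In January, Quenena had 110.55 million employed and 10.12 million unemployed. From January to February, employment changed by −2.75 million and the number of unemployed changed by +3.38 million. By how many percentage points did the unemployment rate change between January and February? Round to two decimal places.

January: labor force = 110.55 + 10.12 = 120.67; u = 10.12/120.67 = 8.39%.
February: labor force = 107.80 + 13.50 = 121.30; u = 13.50/121.30 = 11.13%.
Change = 11.13% − 8.39% = +2.74 pp.

The unemployment rate changed by +2.74 percentage points.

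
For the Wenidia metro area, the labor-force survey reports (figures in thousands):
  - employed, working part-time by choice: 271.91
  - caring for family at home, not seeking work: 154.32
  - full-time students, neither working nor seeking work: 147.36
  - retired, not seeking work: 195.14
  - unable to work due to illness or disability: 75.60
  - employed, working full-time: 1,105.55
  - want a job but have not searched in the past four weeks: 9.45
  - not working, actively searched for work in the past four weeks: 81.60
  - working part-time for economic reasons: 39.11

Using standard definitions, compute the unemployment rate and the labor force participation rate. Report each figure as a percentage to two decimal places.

Employed = 271.91 + 1,105.55 + 39.11 = 1,416.57 thousand (anyone who worked, including part-time for economic reasons, counts as employed).
Unemployed = 81.60 thousand.
Labor force = 1,416.57 + 81.60 = 1,498.17 thousand.
Not in labor force = 154.32 + 147.36 + 195.14 + 75.60 + 9.45 = 581.87 thousand (those not working and not actively searching are outside the labor force — including those who want a job but have given up searching).
Civilian working-age population = 1,498.17 + 581.87 = 2,080.04 thousand.
Unemployment rate = 81.60 / 1,498.17 = 5.45%.
Labor force participation rate = 1,498.17 / 2,080.04 = 72.03%.

Unemployment rate ≈ 5.45%; labor force participation rate ≈ 72.03%.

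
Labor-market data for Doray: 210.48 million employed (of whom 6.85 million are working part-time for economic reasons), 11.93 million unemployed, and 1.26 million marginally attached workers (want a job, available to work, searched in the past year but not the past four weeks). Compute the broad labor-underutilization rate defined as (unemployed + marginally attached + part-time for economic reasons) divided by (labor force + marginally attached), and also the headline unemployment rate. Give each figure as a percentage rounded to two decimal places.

Labor force = 210.48 + 11.93 = 222.41 million.
Numerator = 11.93 + 1.26 + 6.85 = 20.04 million.
Denominator = 222.41 + 1.26 = 223.67 million.
Broad rate = 20.04 / 223.67 = 8.96%.
Headline unemployment rate = 11.93 / 222.41 = 5.36%.

Broad underutilization rate ≈ 8.96%; headline unemployment rate ≈ 5.36%.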